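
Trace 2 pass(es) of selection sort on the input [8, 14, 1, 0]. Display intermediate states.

Pass 1: Select minimum 0 at index 3, swap -> [0, 14, 1, 8]
Pass 2: Select minimum 1 at index 2, swap -> [0, 1, 14, 8]


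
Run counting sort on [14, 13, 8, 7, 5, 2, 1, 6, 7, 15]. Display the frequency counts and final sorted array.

Count array: [0, 1, 1, 0, 0, 1, 1, 2, 1, 0, 0, 0, 0, 1, 1, 1]
(count[i] = number of elements equal to i)
Cumulative count: [0, 1, 2, 2, 2, 3, 4, 6, 7, 7, 7, 7, 7, 8, 9, 10]
Sorted: [1, 2, 5, 6, 7, 7, 8, 13, 14, 15]


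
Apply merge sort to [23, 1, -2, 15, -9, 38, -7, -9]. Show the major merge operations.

Divide and conquer:
  Merge [23] + [1] -> [1, 23]
  Merge [-2] + [15] -> [-2, 15]
  Merge [1, 23] + [-2, 15] -> [-2, 1, 15, 23]
  Merge [-9] + [38] -> [-9, 38]
  Merge [-7] + [-9] -> [-9, -7]
  Merge [-9, 38] + [-9, -7] -> [-9, -9, -7, 38]
  Merge [-2, 1, 15, 23] + [-9, -9, -7, 38] -> [-9, -9, -7, -2, 1, 15, 23, 38]


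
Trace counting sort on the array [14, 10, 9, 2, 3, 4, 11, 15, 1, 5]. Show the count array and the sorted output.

Count array: [0, 1, 1, 1, 1, 1, 0, 0, 0, 1, 1, 1, 0, 0, 1, 1]
(count[i] = number of elements equal to i)
Cumulative count: [0, 1, 2, 3, 4, 5, 5, 5, 5, 6, 7, 8, 8, 8, 9, 10]
Sorted: [1, 2, 3, 4, 5, 9, 10, 11, 14, 15]


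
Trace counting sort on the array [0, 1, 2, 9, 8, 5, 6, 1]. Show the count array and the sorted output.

Count array: [1, 2, 1, 0, 0, 1, 1, 0, 1, 1]
(count[i] = number of elements equal to i)
Cumulative count: [1, 3, 4, 4, 4, 5, 6, 6, 7, 8]
Sorted: [0, 1, 1, 2, 5, 6, 8, 9]


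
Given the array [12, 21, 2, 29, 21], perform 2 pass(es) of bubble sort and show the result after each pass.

After pass 1: [12, 2, 21, 21, 29] (2 swaps)
After pass 2: [2, 12, 21, 21, 29] (1 swaps)
Total swaps: 3


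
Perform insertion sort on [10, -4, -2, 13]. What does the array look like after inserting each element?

First element 10 is already 'sorted'
Insert -4: shifted 1 elements -> [-4, 10, -2, 13]
Insert -2: shifted 1 elements -> [-4, -2, 10, 13]
Insert 13: shifted 0 elements -> [-4, -2, 10, 13]


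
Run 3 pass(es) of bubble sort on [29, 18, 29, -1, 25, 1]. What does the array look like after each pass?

After pass 1: [18, 29, -1, 25, 1, 29] (4 swaps)
After pass 2: [18, -1, 25, 1, 29, 29] (3 swaps)
After pass 3: [-1, 18, 1, 25, 29, 29] (2 swaps)
Total swaps: 9


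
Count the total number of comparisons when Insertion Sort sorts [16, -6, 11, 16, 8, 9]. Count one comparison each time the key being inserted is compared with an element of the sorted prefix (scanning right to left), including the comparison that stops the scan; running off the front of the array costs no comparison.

Insert -6: 16 > -6 (shift), reached front = 1 comparison(s) -> [-6, 16, 11, 16, 8, 9]
Insert 11: 16 > 11 (shift), -6 <= 11 (stop) = 2 comparison(s) -> [-6, 11, 16, 16, 8, 9]
Insert 16: 16 <= 16 (stop) = 1 comparison(s) -> [-6, 11, 16, 16, 8, 9]
Insert 8: 16 > 8 (shift), 16 > 8 (shift), 11 > 8 (shift), -6 <= 8 (stop) = 4 comparison(s) -> [-6, 8, 11, 16, 16, 9]
Insert 9: 16 > 9 (shift), 16 > 9 (shift), 11 > 9 (shift), 8 <= 9 (stop) = 4 comparison(s) -> [-6, 8, 9, 11, 16, 16]
Total comparisons: 1 + 2 + 1 + 4 + 4 = 12


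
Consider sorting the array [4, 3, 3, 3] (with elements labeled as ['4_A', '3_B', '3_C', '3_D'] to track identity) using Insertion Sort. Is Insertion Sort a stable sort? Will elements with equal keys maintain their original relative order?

Trace Insertion Sort on the labeled array (the key is the number; the letter only tracks identity):
  Insert 3_B at index 0: [3_B, 4_A, 3_C, 3_D]
  Insert 3_C at index 1: [3_B, 3_C, 4_A, 3_D]
  Insert 3_D at index 2: [3_B, 3_C, 3_D, 4_A]
Final order: [3_B, 3_C, 3_D, 4_A]
Equal keys:
  value 3: originally 3_B, 3_C, 3_D; after sorting 3_B, 3_C, 3_D -> order preserved
All equal keys kept their original relative order. Insertion Sort is stable: elements are shifted only while they are strictly greater than the key, so a key is inserted after any equal elements already placed.
Answer: Stable


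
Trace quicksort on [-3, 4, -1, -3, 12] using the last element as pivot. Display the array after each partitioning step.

Partition 1: pivot=12 at index 4 -> [-3, 4, -1, -3, 12]
Partition 2: pivot=-3 at index 1 -> [-3, -3, -1, 4, 12]
Partition 3: pivot=4 at index 3 -> [-3, -3, -1, 4, 12]


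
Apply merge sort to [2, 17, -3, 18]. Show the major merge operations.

Divide and conquer:
  Merge [2] + [17] -> [2, 17]
  Merge [-3] + [18] -> [-3, 18]
  Merge [2, 17] + [-3, 18] -> [-3, 2, 17, 18]


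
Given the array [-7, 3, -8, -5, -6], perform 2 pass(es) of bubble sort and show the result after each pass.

After pass 1: [-7, -8, -5, -6, 3] (3 swaps)
After pass 2: [-8, -7, -6, -5, 3] (2 swaps)
Total swaps: 5


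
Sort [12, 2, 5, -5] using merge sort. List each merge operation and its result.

Divide and conquer:
  Merge [12] + [2] -> [2, 12]
  Merge [5] + [-5] -> [-5, 5]
  Merge [2, 12] + [-5, 5] -> [-5, 2, 5, 12]


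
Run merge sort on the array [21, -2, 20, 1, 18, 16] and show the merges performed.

Divide and conquer:
  Merge [-2] + [20] -> [-2, 20]
  Merge [21] + [-2, 20] -> [-2, 20, 21]
  Merge [18] + [16] -> [16, 18]
  Merge [1] + [16, 18] -> [1, 16, 18]
  Merge [-2, 20, 21] + [1, 16, 18] -> [-2, 1, 16, 18, 20, 21]


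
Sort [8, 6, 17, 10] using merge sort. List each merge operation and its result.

Divide and conquer:
  Merge [8] + [6] -> [6, 8]
  Merge [17] + [10] -> [10, 17]
  Merge [6, 8] + [10, 17] -> [6, 8, 10, 17]


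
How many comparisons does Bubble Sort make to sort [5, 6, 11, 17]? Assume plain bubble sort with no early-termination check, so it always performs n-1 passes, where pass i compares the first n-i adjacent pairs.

Pass 1: compare adjacent pairs (0,1)..(2,3) = 3 comparison(s), 0 swap(s) -> [5, 6, 11, 17]
Pass 2: compare adjacent pairs (0,1)..(1,2) = 2 comparison(s), 0 swap(s) -> [5, 6, 11, 17]
Pass 3: compare adjacent pairs (0,1)..(0,1) = 1 comparison(s), 0 swap(s) -> [5, 6, 11, 17]
Total comparisons: 3 + 2 + 1 = 6


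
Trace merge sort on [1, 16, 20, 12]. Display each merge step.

Divide and conquer:
  Merge [1] + [16] -> [1, 16]
  Merge [20] + [12] -> [12, 20]
  Merge [1, 16] + [12, 20] -> [1, 12, 16, 20]


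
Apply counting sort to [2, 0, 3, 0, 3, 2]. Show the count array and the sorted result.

Count array: [2, 0, 2, 2]
(count[i] = number of elements equal to i)
Cumulative count: [2, 2, 4, 6]
Sorted: [0, 0, 2, 2, 3, 3]


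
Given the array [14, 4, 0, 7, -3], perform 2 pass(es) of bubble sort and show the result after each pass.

After pass 1: [4, 0, 7, -3, 14] (4 swaps)
After pass 2: [0, 4, -3, 7, 14] (2 swaps)
Total swaps: 6


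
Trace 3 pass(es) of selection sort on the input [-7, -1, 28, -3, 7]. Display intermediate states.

Pass 1: Select minimum -7 at index 0, swap -> [-7, -1, 28, -3, 7]
Pass 2: Select minimum -3 at index 3, swap -> [-7, -3, 28, -1, 7]
Pass 3: Select minimum -1 at index 3, swap -> [-7, -3, -1, 28, 7]


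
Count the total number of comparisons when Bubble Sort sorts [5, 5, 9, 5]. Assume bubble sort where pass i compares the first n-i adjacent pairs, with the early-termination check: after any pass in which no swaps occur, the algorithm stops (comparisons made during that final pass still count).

Pass 1: compare adjacent pairs (0,1)..(2,3) = 3 comparison(s), 1 swap(s) -> [5, 5, 5, 9]
Pass 2: compare adjacent pairs (0,1)..(1,2) = 2 comparison(s), 0 swap(s) -> [5, 5, 5, 9]
No swaps in this pass, so bubble sort stops here.
Total comparisons: 3 + 2 = 5


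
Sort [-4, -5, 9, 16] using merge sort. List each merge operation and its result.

Divide and conquer:
  Merge [-4] + [-5] -> [-5, -4]
  Merge [9] + [16] -> [9, 16]
  Merge [-5, -4] + [9, 16] -> [-5, -4, 9, 16]


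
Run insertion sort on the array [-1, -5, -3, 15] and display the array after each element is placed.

First element -1 is already 'sorted'
Insert -5: shifted 1 elements -> [-5, -1, -3, 15]
Insert -3: shifted 1 elements -> [-5, -3, -1, 15]
Insert 15: shifted 0 elements -> [-5, -3, -1, 15]


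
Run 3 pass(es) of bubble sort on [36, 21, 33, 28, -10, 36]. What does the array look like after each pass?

After pass 1: [21, 33, 28, -10, 36, 36] (4 swaps)
After pass 2: [21, 28, -10, 33, 36, 36] (2 swaps)
After pass 3: [21, -10, 28, 33, 36, 36] (1 swaps)
Total swaps: 7


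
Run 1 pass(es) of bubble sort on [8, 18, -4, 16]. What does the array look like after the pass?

After pass 1: [8, -4, 16, 18] (2 swaps)
Total swaps: 2


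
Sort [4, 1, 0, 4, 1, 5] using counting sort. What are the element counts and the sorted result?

Count array: [1, 2, 0, 0, 2, 1]
(count[i] = number of elements equal to i)
Cumulative count: [1, 3, 3, 3, 5, 6]
Sorted: [0, 1, 1, 4, 4, 5]


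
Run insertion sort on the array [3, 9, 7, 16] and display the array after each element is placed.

First element 3 is already 'sorted'
Insert 9: shifted 0 elements -> [3, 9, 7, 16]
Insert 7: shifted 1 elements -> [3, 7, 9, 16]
Insert 16: shifted 0 elements -> [3, 7, 9, 16]


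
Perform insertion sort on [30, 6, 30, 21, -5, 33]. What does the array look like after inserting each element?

First element 30 is already 'sorted'
Insert 6: shifted 1 elements -> [6, 30, 30, 21, -5, 33]
Insert 30: shifted 0 elements -> [6, 30, 30, 21, -5, 33]
Insert 21: shifted 2 elements -> [6, 21, 30, 30, -5, 33]
Insert -5: shifted 4 elements -> [-5, 6, 21, 30, 30, 33]
Insert 33: shifted 0 elements -> [-5, 6, 21, 30, 30, 33]


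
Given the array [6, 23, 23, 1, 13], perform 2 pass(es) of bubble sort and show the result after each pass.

After pass 1: [6, 23, 1, 13, 23] (2 swaps)
After pass 2: [6, 1, 13, 23, 23] (2 swaps)
Total swaps: 4


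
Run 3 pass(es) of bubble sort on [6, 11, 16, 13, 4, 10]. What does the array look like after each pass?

After pass 1: [6, 11, 13, 4, 10, 16] (3 swaps)
After pass 2: [6, 11, 4, 10, 13, 16] (2 swaps)
After pass 3: [6, 4, 10, 11, 13, 16] (2 swaps)
Total swaps: 7


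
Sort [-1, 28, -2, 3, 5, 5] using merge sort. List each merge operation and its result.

Divide and conquer:
  Merge [28] + [-2] -> [-2, 28]
  Merge [-1] + [-2, 28] -> [-2, -1, 28]
  Merge [5] + [5] -> [5, 5]
  Merge [3] + [5, 5] -> [3, 5, 5]
  Merge [-2, -1, 28] + [3, 5, 5] -> [-2, -1, 3, 5, 5, 28]


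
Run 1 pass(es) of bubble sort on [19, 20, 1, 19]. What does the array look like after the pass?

After pass 1: [19, 1, 19, 20] (2 swaps)
Total swaps: 2


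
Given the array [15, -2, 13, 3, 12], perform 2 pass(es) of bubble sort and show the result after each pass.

After pass 1: [-2, 13, 3, 12, 15] (4 swaps)
After pass 2: [-2, 3, 12, 13, 15] (2 swaps)
Total swaps: 6


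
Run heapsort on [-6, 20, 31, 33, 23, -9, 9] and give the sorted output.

Build heap: [33, 23, 31, 20, -6, -9, 9]
Extract 33: [31, 23, 9, 20, -6, -9, 33]
Extract 31: [23, 20, 9, -9, -6, 31, 33]
Extract 23: [20, -6, 9, -9, 23, 31, 33]
Extract 20: [9, -6, -9, 20, 23, 31, 33]
Extract 9: [-6, -9, 9, 20, 23, 31, 33]
Extract -6: [-9, -6, 9, 20, 23, 31, 33]


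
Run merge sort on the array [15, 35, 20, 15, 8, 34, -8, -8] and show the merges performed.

Divide and conquer:
  Merge [15] + [35] -> [15, 35]
  Merge [20] + [15] -> [15, 20]
  Merge [15, 35] + [15, 20] -> [15, 15, 20, 35]
  Merge [8] + [34] -> [8, 34]
  Merge [-8] + [-8] -> [-8, -8]
  Merge [8, 34] + [-8, -8] -> [-8, -8, 8, 34]
  Merge [15, 15, 20, 35] + [-8, -8, 8, 34] -> [-8, -8, 8, 15, 15, 20, 34, 35]


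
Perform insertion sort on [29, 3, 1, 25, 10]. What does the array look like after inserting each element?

First element 29 is already 'sorted'
Insert 3: shifted 1 elements -> [3, 29, 1, 25, 10]
Insert 1: shifted 2 elements -> [1, 3, 29, 25, 10]
Insert 25: shifted 1 elements -> [1, 3, 25, 29, 10]
Insert 10: shifted 2 elements -> [1, 3, 10, 25, 29]


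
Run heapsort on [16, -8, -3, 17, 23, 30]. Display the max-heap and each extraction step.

Build heap: [30, 23, 16, 17, -8, -3]
Extract 30: [23, 17, 16, -3, -8, 30]
Extract 23: [17, -3, 16, -8, 23, 30]
Extract 17: [16, -3, -8, 17, 23, 30]
Extract 16: [-3, -8, 16, 17, 23, 30]
Extract -3: [-8, -3, 16, 17, 23, 30]


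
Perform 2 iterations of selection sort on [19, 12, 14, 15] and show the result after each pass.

Pass 1: Select minimum 12 at index 1, swap -> [12, 19, 14, 15]
Pass 2: Select minimum 14 at index 2, swap -> [12, 14, 19, 15]


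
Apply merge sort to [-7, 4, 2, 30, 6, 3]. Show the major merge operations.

Divide and conquer:
  Merge [4] + [2] -> [2, 4]
  Merge [-7] + [2, 4] -> [-7, 2, 4]
  Merge [6] + [3] -> [3, 6]
  Merge [30] + [3, 6] -> [3, 6, 30]
  Merge [-7, 2, 4] + [3, 6, 30] -> [-7, 2, 3, 4, 6, 30]


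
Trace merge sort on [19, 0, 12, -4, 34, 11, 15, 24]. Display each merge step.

Divide and conquer:
  Merge [19] + [0] -> [0, 19]
  Merge [12] + [-4] -> [-4, 12]
  Merge [0, 19] + [-4, 12] -> [-4, 0, 12, 19]
  Merge [34] + [11] -> [11, 34]
  Merge [15] + [24] -> [15, 24]
  Merge [11, 34] + [15, 24] -> [11, 15, 24, 34]
  Merge [-4, 0, 12, 19] + [11, 15, 24, 34] -> [-4, 0, 11, 12, 15, 19, 24, 34]


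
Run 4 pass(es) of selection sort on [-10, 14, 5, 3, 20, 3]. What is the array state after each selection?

Pass 1: Select minimum -10 at index 0, swap -> [-10, 14, 5, 3, 20, 3]
Pass 2: Select minimum 3 at index 3, swap -> [-10, 3, 5, 14, 20, 3]
Pass 3: Select minimum 3 at index 5, swap -> [-10, 3, 3, 14, 20, 5]
Pass 4: Select minimum 5 at index 5, swap -> [-10, 3, 3, 5, 20, 14]


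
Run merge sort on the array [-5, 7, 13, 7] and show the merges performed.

Divide and conquer:
  Merge [-5] + [7] -> [-5, 7]
  Merge [13] + [7] -> [7, 13]
  Merge [-5, 7] + [7, 13] -> [-5, 7, 7, 13]


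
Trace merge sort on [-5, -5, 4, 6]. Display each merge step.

Divide and conquer:
  Merge [-5] + [-5] -> [-5, -5]
  Merge [4] + [6] -> [4, 6]
  Merge [-5, -5] + [4, 6] -> [-5, -5, 4, 6]


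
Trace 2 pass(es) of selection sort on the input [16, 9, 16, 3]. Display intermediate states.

Pass 1: Select minimum 3 at index 3, swap -> [3, 9, 16, 16]
Pass 2: Select minimum 9 at index 1, swap -> [3, 9, 16, 16]


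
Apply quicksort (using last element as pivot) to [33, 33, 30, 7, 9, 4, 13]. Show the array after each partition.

Partition 1: pivot=13 at index 3 -> [7, 9, 4, 13, 33, 30, 33]
Partition 2: pivot=4 at index 0 -> [4, 9, 7, 13, 33, 30, 33]
Partition 3: pivot=7 at index 1 -> [4, 7, 9, 13, 33, 30, 33]
Partition 4: pivot=33 at index 6 -> [4, 7, 9, 13, 33, 30, 33]
Partition 5: pivot=30 at index 4 -> [4, 7, 9, 13, 30, 33, 33]


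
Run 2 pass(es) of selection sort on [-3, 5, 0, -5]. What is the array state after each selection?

Pass 1: Select minimum -5 at index 3, swap -> [-5, 5, 0, -3]
Pass 2: Select minimum -3 at index 3, swap -> [-5, -3, 0, 5]


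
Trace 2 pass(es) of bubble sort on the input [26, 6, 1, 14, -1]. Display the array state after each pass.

After pass 1: [6, 1, 14, -1, 26] (4 swaps)
After pass 2: [1, 6, -1, 14, 26] (2 swaps)
Total swaps: 6


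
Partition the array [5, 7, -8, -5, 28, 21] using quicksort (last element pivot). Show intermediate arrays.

Partition 1: pivot=21 at index 4 -> [5, 7, -8, -5, 21, 28]
Partition 2: pivot=-5 at index 1 -> [-8, -5, 5, 7, 21, 28]
Partition 3: pivot=7 at index 3 -> [-8, -5, 5, 7, 21, 28]


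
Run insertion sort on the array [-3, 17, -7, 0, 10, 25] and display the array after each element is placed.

First element -3 is already 'sorted'
Insert 17: shifted 0 elements -> [-3, 17, -7, 0, 10, 25]
Insert -7: shifted 2 elements -> [-7, -3, 17, 0, 10, 25]
Insert 0: shifted 1 elements -> [-7, -3, 0, 17, 10, 25]
Insert 10: shifted 1 elements -> [-7, -3, 0, 10, 17, 25]
Insert 25: shifted 0 elements -> [-7, -3, 0, 10, 17, 25]


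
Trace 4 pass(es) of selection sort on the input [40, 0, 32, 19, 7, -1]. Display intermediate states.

Pass 1: Select minimum -1 at index 5, swap -> [-1, 0, 32, 19, 7, 40]
Pass 2: Select minimum 0 at index 1, swap -> [-1, 0, 32, 19, 7, 40]
Pass 3: Select minimum 7 at index 4, swap -> [-1, 0, 7, 19, 32, 40]
Pass 4: Select minimum 19 at index 3, swap -> [-1, 0, 7, 19, 32, 40]


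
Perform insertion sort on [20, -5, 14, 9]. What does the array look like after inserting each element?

First element 20 is already 'sorted'
Insert -5: shifted 1 elements -> [-5, 20, 14, 9]
Insert 14: shifted 1 elements -> [-5, 14, 20, 9]
Insert 9: shifted 2 elements -> [-5, 9, 14, 20]


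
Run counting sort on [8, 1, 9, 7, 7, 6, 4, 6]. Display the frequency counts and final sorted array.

Count array: [0, 1, 0, 0, 1, 0, 2, 2, 1, 1]
(count[i] = number of elements equal to i)
Cumulative count: [0, 1, 1, 1, 2, 2, 4, 6, 7, 8]
Sorted: [1, 4, 6, 6, 7, 7, 8, 9]


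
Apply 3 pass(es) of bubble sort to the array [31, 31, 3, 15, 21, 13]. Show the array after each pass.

After pass 1: [31, 3, 15, 21, 13, 31] (4 swaps)
After pass 2: [3, 15, 21, 13, 31, 31] (4 swaps)
After pass 3: [3, 15, 13, 21, 31, 31] (1 swaps)
Total swaps: 9


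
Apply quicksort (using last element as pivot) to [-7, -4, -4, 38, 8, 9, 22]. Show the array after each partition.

Partition 1: pivot=22 at index 5 -> [-7, -4, -4, 8, 9, 22, 38]
Partition 2: pivot=9 at index 4 -> [-7, -4, -4, 8, 9, 22, 38]
Partition 3: pivot=8 at index 3 -> [-7, -4, -4, 8, 9, 22, 38]
Partition 4: pivot=-4 at index 2 -> [-7, -4, -4, 8, 9, 22, 38]
Partition 5: pivot=-4 at index 1 -> [-7, -4, -4, 8, 9, 22, 38]


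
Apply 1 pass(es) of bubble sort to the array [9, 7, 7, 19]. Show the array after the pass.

After pass 1: [7, 7, 9, 19] (2 swaps)
Total swaps: 2


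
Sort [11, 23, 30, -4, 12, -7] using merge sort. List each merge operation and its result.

Divide and conquer:
  Merge [23] + [30] -> [23, 30]
  Merge [11] + [23, 30] -> [11, 23, 30]
  Merge [12] + [-7] -> [-7, 12]
  Merge [-4] + [-7, 12] -> [-7, -4, 12]
  Merge [11, 23, 30] + [-7, -4, 12] -> [-7, -4, 11, 12, 23, 30]


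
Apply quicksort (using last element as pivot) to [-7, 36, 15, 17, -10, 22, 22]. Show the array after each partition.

Partition 1: pivot=22 at index 5 -> [-7, 15, 17, -10, 22, 22, 36]
Partition 2: pivot=22 at index 4 -> [-7, 15, 17, -10, 22, 22, 36]
Partition 3: pivot=-10 at index 0 -> [-10, 15, 17, -7, 22, 22, 36]
Partition 4: pivot=-7 at index 1 -> [-10, -7, 17, 15, 22, 22, 36]
Partition 5: pivot=15 at index 2 -> [-10, -7, 15, 17, 22, 22, 36]


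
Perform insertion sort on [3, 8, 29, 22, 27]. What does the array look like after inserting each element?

First element 3 is already 'sorted'
Insert 8: shifted 0 elements -> [3, 8, 29, 22, 27]
Insert 29: shifted 0 elements -> [3, 8, 29, 22, 27]
Insert 22: shifted 1 elements -> [3, 8, 22, 29, 27]
Insert 27: shifted 1 elements -> [3, 8, 22, 27, 29]


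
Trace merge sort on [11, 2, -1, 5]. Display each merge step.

Divide and conquer:
  Merge [11] + [2] -> [2, 11]
  Merge [-1] + [5] -> [-1, 5]
  Merge [2, 11] + [-1, 5] -> [-1, 2, 5, 11]


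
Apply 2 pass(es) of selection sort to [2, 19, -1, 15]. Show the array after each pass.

Pass 1: Select minimum -1 at index 2, swap -> [-1, 19, 2, 15]
Pass 2: Select minimum 2 at index 2, swap -> [-1, 2, 19, 15]


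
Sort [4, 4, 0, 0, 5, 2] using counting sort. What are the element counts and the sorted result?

Count array: [2, 0, 1, 0, 2, 1]
(count[i] = number of elements equal to i)
Cumulative count: [2, 2, 3, 3, 5, 6]
Sorted: [0, 0, 2, 4, 4, 5]


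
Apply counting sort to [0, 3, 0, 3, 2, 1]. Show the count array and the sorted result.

Count array: [2, 1, 1, 2]
(count[i] = number of elements equal to i)
Cumulative count: [2, 3, 4, 6]
Sorted: [0, 0, 1, 2, 3, 3]


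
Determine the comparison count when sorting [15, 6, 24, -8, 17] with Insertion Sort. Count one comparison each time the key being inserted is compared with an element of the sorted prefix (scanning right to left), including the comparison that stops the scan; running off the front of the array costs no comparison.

Insert 6: 15 > 6 (shift), reached front = 1 comparison(s) -> [6, 15, 24, -8, 17]
Insert 24: 15 <= 24 (stop) = 1 comparison(s) -> [6, 15, 24, -8, 17]
Insert -8: 24 > -8 (shift), 15 > -8 (shift), 6 > -8 (shift), reached front = 3 comparison(s) -> [-8, 6, 15, 24, 17]
Insert 17: 24 > 17 (shift), 15 <= 17 (stop) = 2 comparison(s) -> [-8, 6, 15, 17, 24]
Total comparisons: 1 + 1 + 3 + 2 = 7


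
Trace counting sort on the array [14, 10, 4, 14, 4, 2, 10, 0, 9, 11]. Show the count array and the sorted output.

Count array: [1, 0, 1, 0, 2, 0, 0, 0, 0, 1, 2, 1, 0, 0, 2]
(count[i] = number of elements equal to i)
Cumulative count: [1, 1, 2, 2, 4, 4, 4, 4, 4, 5, 7, 8, 8, 8, 10]
Sorted: [0, 2, 4, 4, 9, 10, 10, 11, 14, 14]


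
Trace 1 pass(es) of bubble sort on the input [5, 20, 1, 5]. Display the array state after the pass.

After pass 1: [5, 1, 5, 20] (2 swaps)
Total swaps: 2


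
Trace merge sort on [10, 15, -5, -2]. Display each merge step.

Divide and conquer:
  Merge [10] + [15] -> [10, 15]
  Merge [-5] + [-2] -> [-5, -2]
  Merge [10, 15] + [-5, -2] -> [-5, -2, 10, 15]


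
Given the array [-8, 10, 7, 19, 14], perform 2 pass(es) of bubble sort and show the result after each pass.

After pass 1: [-8, 7, 10, 14, 19] (2 swaps)
After pass 2: [-8, 7, 10, 14, 19] (0 swaps)
Total swaps: 2


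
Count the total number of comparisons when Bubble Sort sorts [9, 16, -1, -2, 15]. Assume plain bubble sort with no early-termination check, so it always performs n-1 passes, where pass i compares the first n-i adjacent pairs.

Pass 1: compare adjacent pairs (0,1)..(3,4) = 4 comparison(s), 3 swap(s) -> [9, -1, -2, 15, 16]
Pass 2: compare adjacent pairs (0,1)..(2,3) = 3 comparison(s), 2 swap(s) -> [-1, -2, 9, 15, 16]
Pass 3: compare adjacent pairs (0,1)..(1,2) = 2 comparison(s), 1 swap(s) -> [-2, -1, 9, 15, 16]
Pass 4: compare adjacent pairs (0,1)..(0,1) = 1 comparison(s), 0 swap(s) -> [-2, -1, 9, 15, 16]
Total comparisons: 4 + 3 + 2 + 1 = 10


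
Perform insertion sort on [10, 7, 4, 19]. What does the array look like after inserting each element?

First element 10 is already 'sorted'
Insert 7: shifted 1 elements -> [7, 10, 4, 19]
Insert 4: shifted 2 elements -> [4, 7, 10, 19]
Insert 19: shifted 0 elements -> [4, 7, 10, 19]


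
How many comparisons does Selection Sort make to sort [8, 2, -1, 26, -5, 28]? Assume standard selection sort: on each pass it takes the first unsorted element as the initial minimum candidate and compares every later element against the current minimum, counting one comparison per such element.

Pass 1: scan indices 1..5 for the minimum = 5 comparison(s); min is -5, place at index 0 -> [-5, 2, -1, 26, 8, 28]
Pass 2: scan indices 2..5 for the minimum = 4 comparison(s); min is -1, place at index 1 -> [-5, -1, 2, 26, 8, 28]
Pass 3: scan indices 3..5 for the minimum = 3 comparison(s); min is 2, place at index 2 -> [-5, -1, 2, 26, 8, 28]
Pass 4: scan indices 4..5 for the minimum = 2 comparison(s); min is 8, place at index 3 -> [-5, -1, 2, 8, 26, 28]
Pass 5: scan indices 5..5 for the minimum = 1 comparison(s); min is 26, place at index 4 -> [-5, -1, 2, 8, 26, 28]
Selection sort always scans the whole unsorted suffix, so the count is (n-1) + (n-2) + ... + 1 = n(n-1)/2 = 6*5/2 = 15 regardless of the input order.
Total comparisons: 5 + 4 + 3 + 2 + 1 = 15


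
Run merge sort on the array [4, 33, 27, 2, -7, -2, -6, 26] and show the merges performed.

Divide and conquer:
  Merge [4] + [33] -> [4, 33]
  Merge [27] + [2] -> [2, 27]
  Merge [4, 33] + [2, 27] -> [2, 4, 27, 33]
  Merge [-7] + [-2] -> [-7, -2]
  Merge [-6] + [26] -> [-6, 26]
  Merge [-7, -2] + [-6, 26] -> [-7, -6, -2, 26]
  Merge [2, 4, 27, 33] + [-7, -6, -2, 26] -> [-7, -6, -2, 2, 4, 26, 27, 33]


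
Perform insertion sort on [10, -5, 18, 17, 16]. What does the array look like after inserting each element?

First element 10 is already 'sorted'
Insert -5: shifted 1 elements -> [-5, 10, 18, 17, 16]
Insert 18: shifted 0 elements -> [-5, 10, 18, 17, 16]
Insert 17: shifted 1 elements -> [-5, 10, 17, 18, 16]
Insert 16: shifted 2 elements -> [-5, 10, 16, 17, 18]


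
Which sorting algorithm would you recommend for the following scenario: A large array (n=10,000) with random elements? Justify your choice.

Best choice: Quicksort or Mergesort
Reason: Both have O(n log n) average case; quicksort has lower constant factors


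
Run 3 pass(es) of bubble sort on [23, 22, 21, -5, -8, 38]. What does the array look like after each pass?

After pass 1: [22, 21, -5, -8, 23, 38] (4 swaps)
After pass 2: [21, -5, -8, 22, 23, 38] (3 swaps)
After pass 3: [-5, -8, 21, 22, 23, 38] (2 swaps)
Total swaps: 9


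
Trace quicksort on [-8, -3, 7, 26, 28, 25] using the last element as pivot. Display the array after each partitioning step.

Partition 1: pivot=25 at index 3 -> [-8, -3, 7, 25, 28, 26]
Partition 2: pivot=7 at index 2 -> [-8, -3, 7, 25, 28, 26]
Partition 3: pivot=-3 at index 1 -> [-8, -3, 7, 25, 28, 26]
Partition 4: pivot=26 at index 4 -> [-8, -3, 7, 25, 26, 28]


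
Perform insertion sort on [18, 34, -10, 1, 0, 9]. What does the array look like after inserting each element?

First element 18 is already 'sorted'
Insert 34: shifted 0 elements -> [18, 34, -10, 1, 0, 9]
Insert -10: shifted 2 elements -> [-10, 18, 34, 1, 0, 9]
Insert 1: shifted 2 elements -> [-10, 1, 18, 34, 0, 9]
Insert 0: shifted 3 elements -> [-10, 0, 1, 18, 34, 9]
Insert 9: shifted 2 elements -> [-10, 0, 1, 9, 18, 34]


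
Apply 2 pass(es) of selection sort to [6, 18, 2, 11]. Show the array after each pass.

Pass 1: Select minimum 2 at index 2, swap -> [2, 18, 6, 11]
Pass 2: Select minimum 6 at index 2, swap -> [2, 6, 18, 11]


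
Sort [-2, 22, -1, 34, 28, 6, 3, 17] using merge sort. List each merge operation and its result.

Divide and conquer:
  Merge [-2] + [22] -> [-2, 22]
  Merge [-1] + [34] -> [-1, 34]
  Merge [-2, 22] + [-1, 34] -> [-2, -1, 22, 34]
  Merge [28] + [6] -> [6, 28]
  Merge [3] + [17] -> [3, 17]
  Merge [6, 28] + [3, 17] -> [3, 6, 17, 28]
  Merge [-2, -1, 22, 34] + [3, 6, 17, 28] -> [-2, -1, 3, 6, 17, 22, 28, 34]


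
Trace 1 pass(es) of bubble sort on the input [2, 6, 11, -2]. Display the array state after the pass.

After pass 1: [2, 6, -2, 11] (1 swaps)
Total swaps: 1


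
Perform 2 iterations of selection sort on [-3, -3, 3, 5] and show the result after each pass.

Pass 1: Select minimum -3 at index 0, swap -> [-3, -3, 3, 5]
Pass 2: Select minimum -3 at index 1, swap -> [-3, -3, 3, 5]


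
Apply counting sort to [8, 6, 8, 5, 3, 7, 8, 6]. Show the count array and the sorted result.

Count array: [0, 0, 0, 1, 0, 1, 2, 1, 3]
(count[i] = number of elements equal to i)
Cumulative count: [0, 0, 0, 1, 1, 2, 4, 5, 8]
Sorted: [3, 5, 6, 6, 7, 8, 8, 8]


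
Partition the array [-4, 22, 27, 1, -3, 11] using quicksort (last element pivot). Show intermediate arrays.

Partition 1: pivot=11 at index 3 -> [-4, 1, -3, 11, 27, 22]
Partition 2: pivot=-3 at index 1 -> [-4, -3, 1, 11, 27, 22]
Partition 3: pivot=22 at index 4 -> [-4, -3, 1, 11, 22, 27]


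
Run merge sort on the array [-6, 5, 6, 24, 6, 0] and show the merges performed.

Divide and conquer:
  Merge [5] + [6] -> [5, 6]
  Merge [-6] + [5, 6] -> [-6, 5, 6]
  Merge [6] + [0] -> [0, 6]
  Merge [24] + [0, 6] -> [0, 6, 24]
  Merge [-6, 5, 6] + [0, 6, 24] -> [-6, 0, 5, 6, 6, 24]


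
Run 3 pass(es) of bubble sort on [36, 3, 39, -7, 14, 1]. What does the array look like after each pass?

After pass 1: [3, 36, -7, 14, 1, 39] (4 swaps)
After pass 2: [3, -7, 14, 1, 36, 39] (3 swaps)
After pass 3: [-7, 3, 1, 14, 36, 39] (2 swaps)
Total swaps: 9


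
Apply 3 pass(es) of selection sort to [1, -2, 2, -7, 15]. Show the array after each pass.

Pass 1: Select minimum -7 at index 3, swap -> [-7, -2, 2, 1, 15]
Pass 2: Select minimum -2 at index 1, swap -> [-7, -2, 2, 1, 15]
Pass 3: Select minimum 1 at index 3, swap -> [-7, -2, 1, 2, 15]


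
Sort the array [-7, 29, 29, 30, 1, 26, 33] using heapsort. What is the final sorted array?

Build heap: [33, 30, 29, 29, 1, 26, -7]
Extract 33: [30, 29, 29, -7, 1, 26, 33]
Extract 30: [29, 26, 29, -7, 1, 30, 33]
Extract 29: [29, 26, 1, -7, 29, 30, 33]
Extract 29: [26, -7, 1, 29, 29, 30, 33]
Extract 26: [1, -7, 26, 29, 29, 30, 33]
Extract 1: [-7, 1, 26, 29, 29, 30, 33]


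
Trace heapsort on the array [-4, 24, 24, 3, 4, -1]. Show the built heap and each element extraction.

Build heap: [24, 4, 24, 3, -4, -1]
Extract 24: [24, 4, -1, 3, -4, 24]
Extract 24: [4, 3, -1, -4, 24, 24]
Extract 4: [3, -4, -1, 4, 24, 24]
Extract 3: [-1, -4, 3, 4, 24, 24]
Extract -1: [-4, -1, 3, 4, 24, 24]


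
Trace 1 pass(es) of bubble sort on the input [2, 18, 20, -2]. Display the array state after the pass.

After pass 1: [2, 18, -2, 20] (1 swaps)
Total swaps: 1


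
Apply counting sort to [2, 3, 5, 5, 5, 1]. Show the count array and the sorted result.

Count array: [0, 1, 1, 1, 0, 3]
(count[i] = number of elements equal to i)
Cumulative count: [0, 1, 2, 3, 3, 6]
Sorted: [1, 2, 3, 5, 5, 5]


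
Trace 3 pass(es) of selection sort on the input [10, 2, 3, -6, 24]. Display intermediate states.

Pass 1: Select minimum -6 at index 3, swap -> [-6, 2, 3, 10, 24]
Pass 2: Select minimum 2 at index 1, swap -> [-6, 2, 3, 10, 24]
Pass 3: Select minimum 3 at index 2, swap -> [-6, 2, 3, 10, 24]


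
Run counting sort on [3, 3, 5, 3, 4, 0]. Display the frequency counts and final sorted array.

Count array: [1, 0, 0, 3, 1, 1]
(count[i] = number of elements equal to i)
Cumulative count: [1, 1, 1, 4, 5, 6]
Sorted: [0, 3, 3, 3, 4, 5]


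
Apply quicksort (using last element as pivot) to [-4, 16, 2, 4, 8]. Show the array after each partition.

Partition 1: pivot=8 at index 3 -> [-4, 2, 4, 8, 16]
Partition 2: pivot=4 at index 2 -> [-4, 2, 4, 8, 16]
Partition 3: pivot=2 at index 1 -> [-4, 2, 4, 8, 16]


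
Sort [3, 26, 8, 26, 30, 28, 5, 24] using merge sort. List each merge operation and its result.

Divide and conquer:
  Merge [3] + [26] -> [3, 26]
  Merge [8] + [26] -> [8, 26]
  Merge [3, 26] + [8, 26] -> [3, 8, 26, 26]
  Merge [30] + [28] -> [28, 30]
  Merge [5] + [24] -> [5, 24]
  Merge [28, 30] + [5, 24] -> [5, 24, 28, 30]
  Merge [3, 8, 26, 26] + [5, 24, 28, 30] -> [3, 5, 8, 24, 26, 26, 28, 30]


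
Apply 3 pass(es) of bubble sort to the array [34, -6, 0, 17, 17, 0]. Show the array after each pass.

After pass 1: [-6, 0, 17, 17, 0, 34] (5 swaps)
After pass 2: [-6, 0, 17, 0, 17, 34] (1 swaps)
After pass 3: [-6, 0, 0, 17, 17, 34] (1 swaps)
Total swaps: 7


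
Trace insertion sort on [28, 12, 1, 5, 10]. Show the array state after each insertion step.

First element 28 is already 'sorted'
Insert 12: shifted 1 elements -> [12, 28, 1, 5, 10]
Insert 1: shifted 2 elements -> [1, 12, 28, 5, 10]
Insert 5: shifted 2 elements -> [1, 5, 12, 28, 10]
Insert 10: shifted 2 elements -> [1, 5, 10, 12, 28]


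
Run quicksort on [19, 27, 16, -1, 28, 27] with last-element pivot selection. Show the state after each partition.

Partition 1: pivot=27 at index 4 -> [19, 27, 16, -1, 27, 28]
Partition 2: pivot=-1 at index 0 -> [-1, 27, 16, 19, 27, 28]
Partition 3: pivot=19 at index 2 -> [-1, 16, 19, 27, 27, 28]


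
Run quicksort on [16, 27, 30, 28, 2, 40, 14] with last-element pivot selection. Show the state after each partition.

Partition 1: pivot=14 at index 1 -> [2, 14, 30, 28, 16, 40, 27]
Partition 2: pivot=27 at index 3 -> [2, 14, 16, 27, 30, 40, 28]
Partition 3: pivot=28 at index 4 -> [2, 14, 16, 27, 28, 40, 30]
Partition 4: pivot=30 at index 5 -> [2, 14, 16, 27, 28, 30, 40]


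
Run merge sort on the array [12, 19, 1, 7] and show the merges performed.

Divide and conquer:
  Merge [12] + [19] -> [12, 19]
  Merge [1] + [7] -> [1, 7]
  Merge [12, 19] + [1, 7] -> [1, 7, 12, 19]


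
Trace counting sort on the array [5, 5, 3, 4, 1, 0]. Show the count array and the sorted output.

Count array: [1, 1, 0, 1, 1, 2]
(count[i] = number of elements equal to i)
Cumulative count: [1, 2, 2, 3, 4, 6]
Sorted: [0, 1, 3, 4, 5, 5]


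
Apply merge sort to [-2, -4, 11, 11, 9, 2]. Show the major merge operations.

Divide and conquer:
  Merge [-4] + [11] -> [-4, 11]
  Merge [-2] + [-4, 11] -> [-4, -2, 11]
  Merge [9] + [2] -> [2, 9]
  Merge [11] + [2, 9] -> [2, 9, 11]
  Merge [-4, -2, 11] + [2, 9, 11] -> [-4, -2, 2, 9, 11, 11]


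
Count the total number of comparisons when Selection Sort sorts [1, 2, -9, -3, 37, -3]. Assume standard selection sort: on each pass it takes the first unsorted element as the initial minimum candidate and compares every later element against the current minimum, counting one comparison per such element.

Pass 1: scan indices 1..5 for the minimum = 5 comparison(s); min is -9, place at index 0 -> [-9, 2, 1, -3, 37, -3]
Pass 2: scan indices 2..5 for the minimum = 4 comparison(s); min is -3, place at index 1 -> [-9, -3, 1, 2, 37, -3]
Pass 3: scan indices 3..5 for the minimum = 3 comparison(s); min is -3, place at index 2 -> [-9, -3, -3, 2, 37, 1]
Pass 4: scan indices 4..5 for the minimum = 2 comparison(s); min is 1, place at index 3 -> [-9, -3, -3, 1, 37, 2]
Pass 5: scan indices 5..5 for the minimum = 1 comparison(s); min is 2, place at index 4 -> [-9, -3, -3, 1, 2, 37]
Selection sort always scans the whole unsorted suffix, so the count is (n-1) + (n-2) + ... + 1 = n(n-1)/2 = 6*5/2 = 15 regardless of the input order.
Total comparisons: 5 + 4 + 3 + 2 + 1 = 15


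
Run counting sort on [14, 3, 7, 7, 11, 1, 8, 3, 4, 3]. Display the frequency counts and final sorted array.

Count array: [0, 1, 0, 3, 1, 0, 0, 2, 1, 0, 0, 1, 0, 0, 1]
(count[i] = number of elements equal to i)
Cumulative count: [0, 1, 1, 4, 5, 5, 5, 7, 8, 8, 8, 9, 9, 9, 10]
Sorted: [1, 3, 3, 3, 4, 7, 7, 8, 11, 14]


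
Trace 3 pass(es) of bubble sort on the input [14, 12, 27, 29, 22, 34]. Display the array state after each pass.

After pass 1: [12, 14, 27, 22, 29, 34] (2 swaps)
After pass 2: [12, 14, 22, 27, 29, 34] (1 swaps)
After pass 3: [12, 14, 22, 27, 29, 34] (0 swaps)
Total swaps: 3


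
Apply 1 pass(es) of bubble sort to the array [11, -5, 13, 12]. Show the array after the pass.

After pass 1: [-5, 11, 12, 13] (2 swaps)
Total swaps: 2


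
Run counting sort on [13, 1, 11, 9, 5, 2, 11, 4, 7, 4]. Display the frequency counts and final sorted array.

Count array: [0, 1, 1, 0, 2, 1, 0, 1, 0, 1, 0, 2, 0, 1]
(count[i] = number of elements equal to i)
Cumulative count: [0, 1, 2, 2, 4, 5, 5, 6, 6, 7, 7, 9, 9, 10]
Sorted: [1, 2, 4, 4, 5, 7, 9, 11, 11, 13]


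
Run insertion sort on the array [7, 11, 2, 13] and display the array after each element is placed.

First element 7 is already 'sorted'
Insert 11: shifted 0 elements -> [7, 11, 2, 13]
Insert 2: shifted 2 elements -> [2, 7, 11, 13]
Insert 13: shifted 0 elements -> [2, 7, 11, 13]


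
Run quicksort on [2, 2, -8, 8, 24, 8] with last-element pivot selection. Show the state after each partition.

Partition 1: pivot=8 at index 4 -> [2, 2, -8, 8, 8, 24]
Partition 2: pivot=8 at index 3 -> [2, 2, -8, 8, 8, 24]
Partition 3: pivot=-8 at index 0 -> [-8, 2, 2, 8, 8, 24]
Partition 4: pivot=2 at index 2 -> [-8, 2, 2, 8, 8, 24]


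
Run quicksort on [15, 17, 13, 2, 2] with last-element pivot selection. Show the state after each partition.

Partition 1: pivot=2 at index 1 -> [2, 2, 13, 15, 17]
Partition 2: pivot=17 at index 4 -> [2, 2, 13, 15, 17]
Partition 3: pivot=15 at index 3 -> [2, 2, 13, 15, 17]


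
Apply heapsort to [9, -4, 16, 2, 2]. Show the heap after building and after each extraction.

Build heap: [16, 2, 9, -4, 2]
Extract 16: [9, 2, 2, -4, 16]
Extract 9: [2, -4, 2, 9, 16]
Extract 2: [2, -4, 2, 9, 16]
Extract 2: [-4, 2, 2, 9, 16]


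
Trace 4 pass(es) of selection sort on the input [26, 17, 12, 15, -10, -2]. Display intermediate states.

Pass 1: Select minimum -10 at index 4, swap -> [-10, 17, 12, 15, 26, -2]
Pass 2: Select minimum -2 at index 5, swap -> [-10, -2, 12, 15, 26, 17]
Pass 3: Select minimum 12 at index 2, swap -> [-10, -2, 12, 15, 26, 17]
Pass 4: Select minimum 15 at index 3, swap -> [-10, -2, 12, 15, 26, 17]


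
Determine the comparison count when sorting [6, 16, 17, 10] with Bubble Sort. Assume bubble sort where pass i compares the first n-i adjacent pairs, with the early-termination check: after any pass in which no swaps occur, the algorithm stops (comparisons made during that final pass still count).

Pass 1: compare adjacent pairs (0,1)..(2,3) = 3 comparison(s), 1 swap(s) -> [6, 16, 10, 17]
Pass 2: compare adjacent pairs (0,1)..(1,2) = 2 comparison(s), 1 swap(s) -> [6, 10, 16, 17]
Pass 3: compare adjacent pairs (0,1)..(0,1) = 1 comparison(s), 0 swap(s) -> [6, 10, 16, 17]
No swaps in this pass, so bubble sort stops here.
Total comparisons: 3 + 2 + 1 = 6


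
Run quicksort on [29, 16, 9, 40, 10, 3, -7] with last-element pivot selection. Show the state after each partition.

Partition 1: pivot=-7 at index 0 -> [-7, 16, 9, 40, 10, 3, 29]
Partition 2: pivot=29 at index 5 -> [-7, 16, 9, 10, 3, 29, 40]
Partition 3: pivot=3 at index 1 -> [-7, 3, 9, 10, 16, 29, 40]
Partition 4: pivot=16 at index 4 -> [-7, 3, 9, 10, 16, 29, 40]
Partition 5: pivot=10 at index 3 -> [-7, 3, 9, 10, 16, 29, 40]


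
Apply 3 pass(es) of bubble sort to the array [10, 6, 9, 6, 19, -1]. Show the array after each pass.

After pass 1: [6, 9, 6, 10, -1, 19] (4 swaps)
After pass 2: [6, 6, 9, -1, 10, 19] (2 swaps)
After pass 3: [6, 6, -1, 9, 10, 19] (1 swaps)
Total swaps: 7


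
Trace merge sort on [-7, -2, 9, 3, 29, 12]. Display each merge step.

Divide and conquer:
  Merge [-2] + [9] -> [-2, 9]
  Merge [-7] + [-2, 9] -> [-7, -2, 9]
  Merge [29] + [12] -> [12, 29]
  Merge [3] + [12, 29] -> [3, 12, 29]
  Merge [-7, -2, 9] + [3, 12, 29] -> [-7, -2, 3, 9, 12, 29]


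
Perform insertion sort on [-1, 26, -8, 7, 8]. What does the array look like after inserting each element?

First element -1 is already 'sorted'
Insert 26: shifted 0 elements -> [-1, 26, -8, 7, 8]
Insert -8: shifted 2 elements -> [-8, -1, 26, 7, 8]
Insert 7: shifted 1 elements -> [-8, -1, 7, 26, 8]
Insert 8: shifted 1 elements -> [-8, -1, 7, 8, 26]


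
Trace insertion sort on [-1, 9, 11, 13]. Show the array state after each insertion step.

First element -1 is already 'sorted'
Insert 9: shifted 0 elements -> [-1, 9, 11, 13]
Insert 11: shifted 0 elements -> [-1, 9, 11, 13]
Insert 13: shifted 0 elements -> [-1, 9, 11, 13]


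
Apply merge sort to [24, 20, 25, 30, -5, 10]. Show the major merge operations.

Divide and conquer:
  Merge [20] + [25] -> [20, 25]
  Merge [24] + [20, 25] -> [20, 24, 25]
  Merge [-5] + [10] -> [-5, 10]
  Merge [30] + [-5, 10] -> [-5, 10, 30]
  Merge [20, 24, 25] + [-5, 10, 30] -> [-5, 10, 20, 24, 25, 30]


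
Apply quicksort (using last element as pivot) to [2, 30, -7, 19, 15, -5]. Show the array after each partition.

Partition 1: pivot=-5 at index 1 -> [-7, -5, 2, 19, 15, 30]
Partition 2: pivot=30 at index 5 -> [-7, -5, 2, 19, 15, 30]
Partition 3: pivot=15 at index 3 -> [-7, -5, 2, 15, 19, 30]


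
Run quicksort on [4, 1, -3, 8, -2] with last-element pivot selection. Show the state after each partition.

Partition 1: pivot=-2 at index 1 -> [-3, -2, 4, 8, 1]
Partition 2: pivot=1 at index 2 -> [-3, -2, 1, 8, 4]
Partition 3: pivot=4 at index 3 -> [-3, -2, 1, 4, 8]


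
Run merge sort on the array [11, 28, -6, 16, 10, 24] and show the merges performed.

Divide and conquer:
  Merge [28] + [-6] -> [-6, 28]
  Merge [11] + [-6, 28] -> [-6, 11, 28]
  Merge [10] + [24] -> [10, 24]
  Merge [16] + [10, 24] -> [10, 16, 24]
  Merge [-6, 11, 28] + [10, 16, 24] -> [-6, 10, 11, 16, 24, 28]


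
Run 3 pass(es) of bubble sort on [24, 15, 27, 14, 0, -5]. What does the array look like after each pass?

After pass 1: [15, 24, 14, 0, -5, 27] (4 swaps)
After pass 2: [15, 14, 0, -5, 24, 27] (3 swaps)
After pass 3: [14, 0, -5, 15, 24, 27] (3 swaps)
Total swaps: 10


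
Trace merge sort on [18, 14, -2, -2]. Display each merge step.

Divide and conquer:
  Merge [18] + [14] -> [14, 18]
  Merge [-2] + [-2] -> [-2, -2]
  Merge [14, 18] + [-2, -2] -> [-2, -2, 14, 18]
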